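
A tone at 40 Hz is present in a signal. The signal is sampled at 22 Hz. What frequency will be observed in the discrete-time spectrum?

40 Hz mod fs = 18 Hz.
18 Hz > fs/2 = 11 Hz, folds to fs − 18 Hz = 4 Hz.

4 Hz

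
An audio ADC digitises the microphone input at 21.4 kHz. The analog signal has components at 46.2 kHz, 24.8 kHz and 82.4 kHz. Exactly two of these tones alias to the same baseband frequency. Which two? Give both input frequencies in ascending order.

24.8 kHz, 46.2 kHz

fs/2 = 10.7 kHz.
46.2 kHz mod fs = 3.4 kHz.
3.4 kHz ≤ fs/2 = 10.7 kHz, appears at 3.4 kHz.
24.8 kHz mod fs = 3.4 kHz.
3.4 kHz ≤ fs/2 = 10.7 kHz, appears at 3.4 kHz.
82.4 kHz mod fs = 18.2 kHz.
18.2 kHz > fs/2 = 10.7 kHz, folds to fs − 18.2 kHz = 3.2 kHz.
24.8 kHz and 46.2 kHz both map to 3.4 kHz.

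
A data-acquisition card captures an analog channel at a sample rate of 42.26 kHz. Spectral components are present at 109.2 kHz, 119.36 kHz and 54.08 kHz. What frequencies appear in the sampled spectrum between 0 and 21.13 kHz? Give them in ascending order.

fs/2 = 21.13 kHz.
109.2 kHz mod fs = 24.68 kHz.
24.68 kHz > fs/2 = 21.13 kHz, folds to fs − 24.68 kHz = 17.58 kHz.
119.36 kHz mod fs = 34.84 kHz.
34.84 kHz > fs/2 = 21.13 kHz, folds to fs − 34.84 kHz = 7.42 kHz.
54.08 kHz mod fs = 11.82 kHz.
11.82 kHz ≤ fs/2 = 21.13 kHz, appears at 11.82 kHz.
Distinct values: {7.42 kHz, 11.82 kHz, 17.58 kHz}.

7.42 kHz, 11.82 kHz, 17.58 kHz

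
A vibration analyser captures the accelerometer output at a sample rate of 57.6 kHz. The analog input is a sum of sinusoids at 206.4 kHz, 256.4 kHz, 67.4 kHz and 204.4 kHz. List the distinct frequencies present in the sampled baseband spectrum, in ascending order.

fs/2 = 28.8 kHz.
206.4 kHz mod fs = 33.6 kHz.
33.6 kHz > fs/2 = 28.8 kHz, folds to fs − 33.6 kHz = 24 kHz.
256.4 kHz mod fs = 26 kHz.
26 kHz ≤ fs/2 = 28.8 kHz, appears at 26 kHz.
67.4 kHz mod fs = 9.8 kHz.
9.8 kHz ≤ fs/2 = 28.8 kHz, appears at 9.8 kHz.
204.4 kHz mod fs = 31.6 kHz.
31.6 kHz > fs/2 = 28.8 kHz, folds to fs − 31.6 kHz = 26 kHz.
Distinct values: {9.8 kHz, 24 kHz, 26 kHz}.

9.8 kHz, 24 kHz, 26 kHz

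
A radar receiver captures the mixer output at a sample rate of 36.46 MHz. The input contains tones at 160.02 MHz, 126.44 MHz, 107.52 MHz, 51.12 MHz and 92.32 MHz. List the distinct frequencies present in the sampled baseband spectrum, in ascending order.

1.86 MHz, 14.18 MHz, 14.66 MHz, 17.06 MHz

fs/2 = 18.23 MHz.
160.02 MHz mod fs = 14.18 MHz.
14.18 MHz ≤ fs/2 = 18.23 MHz, appears at 14.18 MHz.
126.44 MHz mod fs = 17.06 MHz.
17.06 MHz ≤ fs/2 = 18.23 MHz, appears at 17.06 MHz.
107.52 MHz mod fs = 34.6 MHz.
34.6 MHz > fs/2 = 18.23 MHz, folds to fs − 34.6 MHz = 1.86 MHz.
51.12 MHz mod fs = 14.66 MHz.
14.66 MHz ≤ fs/2 = 18.23 MHz, appears at 14.66 MHz.
92.32 MHz mod fs = 19.4 MHz.
19.4 MHz > fs/2 = 18.23 MHz, folds to fs − 19.4 MHz = 17.06 MHz.
Distinct values: {1.86 MHz, 14.18 MHz, 14.66 MHz, 17.06 MHz}.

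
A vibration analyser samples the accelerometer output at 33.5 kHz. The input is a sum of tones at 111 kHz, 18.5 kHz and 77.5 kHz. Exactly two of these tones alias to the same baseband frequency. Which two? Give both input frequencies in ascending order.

fs/2 = 16.75 kHz.
111 kHz mod fs = 10.5 kHz.
10.5 kHz ≤ fs/2 = 16.75 kHz, appears at 10.5 kHz.
18.5 kHz > fs/2 = 16.75 kHz, folds to fs − 18.5 kHz = 15 kHz.
77.5 kHz mod fs = 10.5 kHz.
10.5 kHz ≤ fs/2 = 16.75 kHz, appears at 10.5 kHz.
77.5 kHz and 111 kHz both map to 10.5 kHz.

77.5 kHz, 111 kHz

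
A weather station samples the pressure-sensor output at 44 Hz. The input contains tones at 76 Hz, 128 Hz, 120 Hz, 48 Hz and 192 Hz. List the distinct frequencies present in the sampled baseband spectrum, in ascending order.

fs/2 = 22 Hz.
76 Hz mod fs = 32 Hz.
32 Hz > fs/2 = 22 Hz, folds to fs − 32 Hz = 12 Hz.
128 Hz mod fs = 40 Hz.
40 Hz > fs/2 = 22 Hz, folds to fs − 40 Hz = 4 Hz.
120 Hz mod fs = 32 Hz.
32 Hz > fs/2 = 22 Hz, folds to fs − 32 Hz = 12 Hz.
48 Hz mod fs = 4 Hz.
4 Hz ≤ fs/2 = 22 Hz, appears at 4 Hz.
192 Hz mod fs = 16 Hz.
16 Hz ≤ fs/2 = 22 Hz, appears at 16 Hz.
Distinct values: {4 Hz, 12 Hz, 16 Hz}.

4 Hz, 12 Hz, 16 Hz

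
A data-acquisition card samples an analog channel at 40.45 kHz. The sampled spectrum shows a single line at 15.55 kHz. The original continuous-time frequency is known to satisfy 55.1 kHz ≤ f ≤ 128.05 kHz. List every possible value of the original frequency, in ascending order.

Frequencies that alias to 15.55 kHz are k·fs ± 15.55 kHz for integer k ≥ 0.
k=0: 15.55 kHz.
k=1: 24.9 kHz, 56 kHz.
k=2: 65.35 kHz, 96.45 kHz.
k=3: 105.8 kHz, 136.9 kHz.
k=4: 146.25 kHz, 177.35 kHz.
Within [55.1 kHz, 128.05 kHz]: 56 kHz, 65.35 kHz, 96.45 kHz, 105.8 kHz.

56 kHz, 65.35 kHz, 96.45 kHz, 105.8 kHz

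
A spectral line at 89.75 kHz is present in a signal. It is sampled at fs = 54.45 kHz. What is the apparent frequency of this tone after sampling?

19.15 kHz

89.75 kHz mod fs = 35.3 kHz.
35.3 kHz > fs/2 = 27.225 kHz, folds to fs − 35.3 kHz = 19.15 kHz.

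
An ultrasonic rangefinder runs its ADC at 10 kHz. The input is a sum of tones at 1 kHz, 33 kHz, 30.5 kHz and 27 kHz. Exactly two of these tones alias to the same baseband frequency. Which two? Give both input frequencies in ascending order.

27 kHz, 33 kHz

fs/2 = 5 kHz.
1 kHz ≤ fs/2 = 5 kHz, passes unchanged.
33 kHz mod fs = 3 kHz.
3 kHz ≤ fs/2 = 5 kHz, appears at 3 kHz.
30.5 kHz mod fs = 0.5 kHz.
0.5 kHz ≤ fs/2 = 5 kHz, appears at 0.5 kHz.
27 kHz mod fs = 7 kHz.
7 kHz > fs/2 = 5 kHz, folds to fs − 7 kHz = 3 kHz.
27 kHz and 33 kHz both map to 3 kHz.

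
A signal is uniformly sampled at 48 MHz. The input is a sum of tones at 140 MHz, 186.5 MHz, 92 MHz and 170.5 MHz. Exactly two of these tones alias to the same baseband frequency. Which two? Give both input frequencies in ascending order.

fs/2 = 24 MHz.
140 MHz mod fs = 44 MHz.
44 MHz > fs/2 = 24 MHz, folds to fs − 44 MHz = 4 MHz.
186.5 MHz mod fs = 42.5 MHz.
42.5 MHz > fs/2 = 24 MHz, folds to fs − 42.5 MHz = 5.5 MHz.
92 MHz mod fs = 44 MHz.
44 MHz > fs/2 = 24 MHz, folds to fs − 44 MHz = 4 MHz.
170.5 MHz mod fs = 26.5 MHz.
26.5 MHz > fs/2 = 24 MHz, folds to fs − 26.5 MHz = 21.5 MHz.
92 MHz and 140 MHz both map to 4 MHz.

92 MHz, 140 MHz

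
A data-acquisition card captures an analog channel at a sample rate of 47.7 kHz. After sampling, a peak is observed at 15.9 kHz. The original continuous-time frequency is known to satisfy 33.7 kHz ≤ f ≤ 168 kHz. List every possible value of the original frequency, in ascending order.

Frequencies that alias to 15.9 kHz are k·fs ± 15.9 kHz for integer k ≥ 0.
k=0: 15.9 kHz.
k=1: 31.8 kHz, 63.6 kHz.
k=2: 79.5 kHz, 111.3 kHz.
k=3: 127.2 kHz, 159 kHz.
k=4: 174.9 kHz, 206.7 kHz.
Within [33.7 kHz, 168 kHz]: 63.6 kHz, 79.5 kHz, 111.3 kHz, 127.2 kHz, 159 kHz.

63.6 kHz, 79.5 kHz, 111.3 kHz, 127.2 kHz, 159 kHz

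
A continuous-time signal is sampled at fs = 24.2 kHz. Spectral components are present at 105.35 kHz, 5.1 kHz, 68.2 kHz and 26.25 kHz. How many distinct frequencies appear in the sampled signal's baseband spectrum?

4

fs/2 = 12.1 kHz.
105.35 kHz mod fs = 8.55 kHz.
8.55 kHz ≤ fs/2 = 12.1 kHz, appears at 8.55 kHz.
5.1 kHz ≤ fs/2 = 12.1 kHz, passes unchanged.
68.2 kHz mod fs = 19.8 kHz.
19.8 kHz > fs/2 = 12.1 kHz, folds to fs − 19.8 kHz = 4.4 kHz.
26.25 kHz mod fs = 2.05 kHz.
2.05 kHz ≤ fs/2 = 12.1 kHz, appears at 2.05 kHz.
Distinct values: {2.05 kHz, 4.4 kHz, 5.1 kHz, 8.55 kHz} → 4.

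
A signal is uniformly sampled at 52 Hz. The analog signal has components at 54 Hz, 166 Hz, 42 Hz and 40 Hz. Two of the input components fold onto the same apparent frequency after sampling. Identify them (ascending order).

fs/2 = 26 Hz.
54 Hz mod fs = 2 Hz.
2 Hz ≤ fs/2 = 26 Hz, appears at 2 Hz.
166 Hz mod fs = 10 Hz.
10 Hz ≤ fs/2 = 26 Hz, appears at 10 Hz.
42 Hz > fs/2 = 26 Hz, folds to fs − 42 Hz = 10 Hz.
40 Hz > fs/2 = 26 Hz, folds to fs − 40 Hz = 12 Hz.
42 Hz and 166 Hz both map to 10 Hz.

42 Hz, 166 Hz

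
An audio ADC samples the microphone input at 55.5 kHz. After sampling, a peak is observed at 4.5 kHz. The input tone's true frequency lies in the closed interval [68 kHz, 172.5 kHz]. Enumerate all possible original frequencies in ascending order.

Frequencies that alias to 4.5 kHz are k·fs ± 4.5 kHz for integer k ≥ 0.
k=0: 4.5 kHz.
k=1: 51 kHz, 60 kHz.
k=2: 106.5 kHz, 115.5 kHz.
k=3: 162 kHz, 171 kHz.
k=4: 217.5 kHz, 226.5 kHz.
Within [68 kHz, 172.5 kHz]: 106.5 kHz, 115.5 kHz, 162 kHz, 171 kHz.

106.5 kHz, 115.5 kHz, 162 kHz, 171 kHz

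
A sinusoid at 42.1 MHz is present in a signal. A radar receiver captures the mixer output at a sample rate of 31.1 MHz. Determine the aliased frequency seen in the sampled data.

42.1 MHz mod fs = 11 MHz.
11 MHz ≤ fs/2 = 15.55 MHz, appears at 11 MHz.

11 MHz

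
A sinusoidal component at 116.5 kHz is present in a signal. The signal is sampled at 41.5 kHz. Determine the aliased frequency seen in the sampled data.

116.5 kHz mod fs = 33.5 kHz.
33.5 kHz > fs/2 = 20.75 kHz, folds to fs − 33.5 kHz = 8 kHz.

8 kHz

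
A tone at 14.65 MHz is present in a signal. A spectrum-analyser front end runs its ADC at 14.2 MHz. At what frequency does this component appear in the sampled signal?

0.45 MHz

14.65 MHz mod fs = 0.45 MHz.
0.45 MHz ≤ fs/2 = 7.1 MHz, appears at 0.45 MHz.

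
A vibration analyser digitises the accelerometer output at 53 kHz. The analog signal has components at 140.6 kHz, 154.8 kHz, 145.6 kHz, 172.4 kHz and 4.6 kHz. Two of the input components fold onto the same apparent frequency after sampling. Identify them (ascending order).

145.6 kHz, 172.4 kHz

fs/2 = 26.5 kHz.
140.6 kHz mod fs = 34.6 kHz.
34.6 kHz > fs/2 = 26.5 kHz, folds to fs − 34.6 kHz = 18.4 kHz.
154.8 kHz mod fs = 48.8 kHz.
48.8 kHz > fs/2 = 26.5 kHz, folds to fs − 48.8 kHz = 4.2 kHz.
145.6 kHz mod fs = 39.6 kHz.
39.6 kHz > fs/2 = 26.5 kHz, folds to fs − 39.6 kHz = 13.4 kHz.
172.4 kHz mod fs = 13.4 kHz.
13.4 kHz ≤ fs/2 = 26.5 kHz, appears at 13.4 kHz.
4.6 kHz ≤ fs/2 = 26.5 kHz, passes unchanged.
145.6 kHz and 172.4 kHz both map to 13.4 kHz.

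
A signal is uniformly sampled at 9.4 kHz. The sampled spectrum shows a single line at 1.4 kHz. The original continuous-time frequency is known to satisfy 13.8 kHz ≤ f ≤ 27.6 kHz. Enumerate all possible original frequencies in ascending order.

17.4 kHz, 20.2 kHz, 26.8 kHz

Frequencies that alias to 1.4 kHz are k·fs ± 1.4 kHz for integer k ≥ 0.
k=0: 1.4 kHz.
k=1: 8 kHz, 10.8 kHz.
k=2: 17.4 kHz, 20.2 kHz.
k=3: 26.8 kHz, 29.6 kHz.
k=4: 36.2 kHz, 39 kHz.
Within [13.8 kHz, 27.6 kHz]: 17.4 kHz, 20.2 kHz, 26.8 kHz.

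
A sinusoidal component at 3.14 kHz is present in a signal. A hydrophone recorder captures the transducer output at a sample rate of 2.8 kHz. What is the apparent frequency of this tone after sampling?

3.14 kHz mod fs = 0.34 kHz.
0.34 kHz ≤ fs/2 = 1.4 kHz, appears at 0.34 kHz.

0.34 kHz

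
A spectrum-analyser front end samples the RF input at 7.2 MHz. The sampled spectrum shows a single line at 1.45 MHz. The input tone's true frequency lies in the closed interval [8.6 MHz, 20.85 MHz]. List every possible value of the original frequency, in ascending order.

8.65 MHz, 12.95 MHz, 15.85 MHz, 20.15 MHz

Frequencies that alias to 1.45 MHz are k·fs ± 1.45 MHz for integer k ≥ 0.
k=0: 1.45 MHz.
k=1: 5.75 MHz, 8.65 MHz.
k=2: 12.95 MHz, 15.85 MHz.
k=3: 20.15 MHz, 23.05 MHz.
k=4: 27.35 MHz, 30.25 MHz.
Within [8.6 MHz, 20.85 MHz]: 8.65 MHz, 12.95 MHz, 15.85 MHz, 20.15 MHz.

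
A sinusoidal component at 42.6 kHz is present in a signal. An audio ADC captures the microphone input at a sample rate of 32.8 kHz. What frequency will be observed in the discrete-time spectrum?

9.8 kHz

42.6 kHz mod fs = 9.8 kHz.
9.8 kHz ≤ fs/2 = 16.4 kHz, appears at 9.8 kHz.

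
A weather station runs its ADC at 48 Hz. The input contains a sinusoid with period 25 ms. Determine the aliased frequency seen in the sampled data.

8 Hz

T = 25 ms → f = 1/T = 40 Hz.
40 Hz > fs/2 = 24 Hz, folds to fs − 40 Hz = 8 Hz.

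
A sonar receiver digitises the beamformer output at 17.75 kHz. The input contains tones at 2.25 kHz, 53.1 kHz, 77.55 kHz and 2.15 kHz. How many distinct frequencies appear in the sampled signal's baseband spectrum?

fs/2 = 8.875 kHz.
2.25 kHz ≤ fs/2 = 8.875 kHz, passes unchanged.
53.1 kHz mod fs = 17.6 kHz.
17.6 kHz > fs/2 = 8.875 kHz, folds to fs − 17.6 kHz = 0.15 kHz.
77.55 kHz mod fs = 6.55 kHz.
6.55 kHz ≤ fs/2 = 8.875 kHz, appears at 6.55 kHz.
2.15 kHz ≤ fs/2 = 8.875 kHz, passes unchanged.
Distinct values: {0.15 kHz, 2.15 kHz, 2.25 kHz, 6.55 kHz} → 4.

4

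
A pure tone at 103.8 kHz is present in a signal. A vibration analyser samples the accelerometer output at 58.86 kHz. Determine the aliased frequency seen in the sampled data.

103.8 kHz mod fs = 44.94 kHz.
44.94 kHz > fs/2 = 29.43 kHz, folds to fs − 44.94 kHz = 13.92 kHz.

13.92 kHz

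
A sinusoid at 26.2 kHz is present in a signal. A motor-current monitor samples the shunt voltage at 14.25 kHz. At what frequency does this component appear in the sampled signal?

2.3 kHz

26.2 kHz mod fs = 11.95 kHz.
11.95 kHz > fs/2 = 7.125 kHz, folds to fs − 11.95 kHz = 2.3 kHz.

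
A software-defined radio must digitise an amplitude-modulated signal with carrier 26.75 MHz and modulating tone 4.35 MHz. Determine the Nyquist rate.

62.2 MHz

AM sidebands sit at fc ± fm = 22.4 MHz and 31.1 MHz.
Highest-frequency component: 31.1 MHz.
Nyquist rate = 2 × 31.1 MHz = 62.2 MHz.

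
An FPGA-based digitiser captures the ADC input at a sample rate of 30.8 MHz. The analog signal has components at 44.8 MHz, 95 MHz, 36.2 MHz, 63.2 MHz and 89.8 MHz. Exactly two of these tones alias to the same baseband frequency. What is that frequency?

fs/2 = 15.4 MHz.
44.8 MHz mod fs = 14 MHz.
14 MHz ≤ fs/2 = 15.4 MHz, appears at 14 MHz.
95 MHz mod fs = 2.6 MHz.
2.6 MHz ≤ fs/2 = 15.4 MHz, appears at 2.6 MHz.
36.2 MHz mod fs = 5.4 MHz.
5.4 MHz ≤ fs/2 = 15.4 MHz, appears at 5.4 MHz.
63.2 MHz mod fs = 1.6 MHz.
1.6 MHz ≤ fs/2 = 15.4 MHz, appears at 1.6 MHz.
89.8 MHz mod fs = 28.2 MHz.
28.2 MHz > fs/2 = 15.4 MHz, folds to fs − 28.2 MHz = 2.6 MHz.
89.8 MHz and 95 MHz both map to 2.6 MHz.

2.6 MHz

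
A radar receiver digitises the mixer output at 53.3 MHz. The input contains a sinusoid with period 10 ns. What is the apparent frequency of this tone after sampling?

T = 10 ns → f = 1/T = 100 MHz.
100 MHz mod fs = 46.7 MHz.
46.7 MHz > fs/2 = 26.65 MHz, folds to fs − 46.7 MHz = 6.6 MHz.

6.6 MHz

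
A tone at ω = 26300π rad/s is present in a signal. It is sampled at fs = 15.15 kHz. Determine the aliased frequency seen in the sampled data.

ω = 26300π rad/s → f = ω/(2π) = 13150 Hz = 13.15 kHz.
13.15 kHz > fs/2 = 7.575 kHz, folds to fs − 13.15 kHz = 2 kHz.

2 kHz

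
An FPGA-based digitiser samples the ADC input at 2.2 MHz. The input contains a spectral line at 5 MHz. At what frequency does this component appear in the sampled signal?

0.6 MHz

5 MHz mod fs = 0.6 MHz.
0.6 MHz ≤ fs/2 = 1.1 MHz, appears at 0.6 MHz.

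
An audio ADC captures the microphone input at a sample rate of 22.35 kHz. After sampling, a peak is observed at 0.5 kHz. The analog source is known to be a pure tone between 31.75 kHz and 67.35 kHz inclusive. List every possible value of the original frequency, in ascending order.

44.2 kHz, 45.2 kHz, 66.55 kHz

Frequencies that alias to 0.5 kHz are k·fs ± 0.5 kHz for integer k ≥ 0.
k=0: 0.5 kHz.
k=1: 21.85 kHz, 22.85 kHz.
k=2: 44.2 kHz, 45.2 kHz.
k=3: 66.55 kHz, 67.55 kHz.
k=4: 88.9 kHz, 89.9 kHz.
Within [31.75 kHz, 67.35 kHz]: 44.2 kHz, 45.2 kHz, 66.55 kHz.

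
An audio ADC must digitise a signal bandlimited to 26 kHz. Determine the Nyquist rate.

52 kHz

Nyquist rate = 2 × 26 kHz = 52 kHz.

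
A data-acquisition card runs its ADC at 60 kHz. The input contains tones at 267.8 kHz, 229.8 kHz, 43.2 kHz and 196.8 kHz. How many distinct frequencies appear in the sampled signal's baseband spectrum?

3

fs/2 = 30 kHz.
267.8 kHz mod fs = 27.8 kHz.
27.8 kHz ≤ fs/2 = 30 kHz, appears at 27.8 kHz.
229.8 kHz mod fs = 49.8 kHz.
49.8 kHz > fs/2 = 30 kHz, folds to fs − 49.8 kHz = 10.2 kHz.
43.2 kHz > fs/2 = 30 kHz, folds to fs − 43.2 kHz = 16.8 kHz.
196.8 kHz mod fs = 16.8 kHz.
16.8 kHz ≤ fs/2 = 30 kHz, appears at 16.8 kHz.
Distinct values: {10.2 kHz, 16.8 kHz, 27.8 kHz} → 3.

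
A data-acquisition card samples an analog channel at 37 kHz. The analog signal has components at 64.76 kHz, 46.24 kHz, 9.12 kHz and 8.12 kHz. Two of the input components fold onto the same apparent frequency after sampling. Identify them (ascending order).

46.24 kHz, 64.76 kHz

fs/2 = 18.5 kHz.
64.76 kHz mod fs = 27.76 kHz.
27.76 kHz > fs/2 = 18.5 kHz, folds to fs − 27.76 kHz = 9.24 kHz.
46.24 kHz mod fs = 9.24 kHz.
9.24 kHz ≤ fs/2 = 18.5 kHz, appears at 9.24 kHz.
9.12 kHz ≤ fs/2 = 18.5 kHz, passes unchanged.
8.12 kHz ≤ fs/2 = 18.5 kHz, passes unchanged.
46.24 kHz and 64.76 kHz both map to 9.24 kHz.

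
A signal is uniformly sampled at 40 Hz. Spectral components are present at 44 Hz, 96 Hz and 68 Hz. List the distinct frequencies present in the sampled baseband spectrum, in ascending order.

4 Hz, 12 Hz, 16 Hz

fs/2 = 20 Hz.
44 Hz mod fs = 4 Hz.
4 Hz ≤ fs/2 = 20 Hz, appears at 4 Hz.
96 Hz mod fs = 16 Hz.
16 Hz ≤ fs/2 = 20 Hz, appears at 16 Hz.
68 Hz mod fs = 28 Hz.
28 Hz > fs/2 = 20 Hz, folds to fs − 28 Hz = 12 Hz.
Distinct values: {4 Hz, 12 Hz, 16 Hz}.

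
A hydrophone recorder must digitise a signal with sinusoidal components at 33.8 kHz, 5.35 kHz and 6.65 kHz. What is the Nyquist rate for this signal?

Highest-frequency component: 33.8 kHz.
Nyquist rate = 2 × 33.8 kHz = 67.6 kHz.

67.6 kHz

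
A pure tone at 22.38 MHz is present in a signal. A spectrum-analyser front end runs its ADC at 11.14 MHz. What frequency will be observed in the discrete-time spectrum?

0.1 MHz

22.38 MHz mod fs = 0.1 MHz.
0.1 MHz ≤ fs/2 = 5.57 MHz, appears at 0.1 MHz.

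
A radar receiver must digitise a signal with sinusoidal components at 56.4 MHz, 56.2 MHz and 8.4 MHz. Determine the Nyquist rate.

Highest-frequency component: 56.4 MHz.
Nyquist rate = 2 × 56.4 MHz = 112.8 MHz.

112.8 MHz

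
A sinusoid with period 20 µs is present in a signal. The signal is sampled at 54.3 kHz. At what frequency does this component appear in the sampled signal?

T = 20 µs → f = 1/T = 50 kHz.
50 kHz > fs/2 = 27.15 kHz, folds to fs − 50 kHz = 4.3 kHz.

4.3 kHz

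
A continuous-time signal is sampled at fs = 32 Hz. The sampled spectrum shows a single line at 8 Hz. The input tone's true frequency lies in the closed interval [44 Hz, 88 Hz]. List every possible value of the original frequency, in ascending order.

56 Hz, 72 Hz, 88 Hz

Frequencies that alias to 8 Hz are k·fs ± 8 Hz for integer k ≥ 0.
k=0: 8 Hz.
k=1: 24 Hz, 40 Hz.
k=2: 56 Hz, 72 Hz.
k=3: 88 Hz, 104 Hz.
k=4: 120 Hz, 136 Hz.
Within [44 Hz, 88 Hz]: 56 Hz, 72 Hz, 88 Hz.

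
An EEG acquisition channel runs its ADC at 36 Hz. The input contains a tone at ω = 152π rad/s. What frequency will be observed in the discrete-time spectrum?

ω = 152π rad/s → f = ω/(2π) = 76 Hz.
76 Hz mod fs = 4 Hz.
4 Hz ≤ fs/2 = 18 Hz, appears at 4 Hz.

4 Hz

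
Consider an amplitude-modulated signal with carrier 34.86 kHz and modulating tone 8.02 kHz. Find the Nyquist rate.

AM sidebands sit at fc ± fm = 26.84 kHz and 42.88 kHz.
Highest-frequency component: 42.88 kHz.
Nyquist rate = 2 × 42.88 kHz = 85.76 kHz.

85.76 kHz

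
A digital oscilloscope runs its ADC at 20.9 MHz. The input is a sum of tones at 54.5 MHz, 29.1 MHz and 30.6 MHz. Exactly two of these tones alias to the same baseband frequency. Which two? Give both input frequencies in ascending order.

29.1 MHz, 54.5 MHz

fs/2 = 10.45 MHz.
54.5 MHz mod fs = 12.7 MHz.
12.7 MHz > fs/2 = 10.45 MHz, folds to fs − 12.7 MHz = 8.2 MHz.
29.1 MHz mod fs = 8.2 MHz.
8.2 MHz ≤ fs/2 = 10.45 MHz, appears at 8.2 MHz.
30.6 MHz mod fs = 9.7 MHz.
9.7 MHz ≤ fs/2 = 10.45 MHz, appears at 9.7 MHz.
29.1 MHz and 54.5 MHz both map to 8.2 MHz.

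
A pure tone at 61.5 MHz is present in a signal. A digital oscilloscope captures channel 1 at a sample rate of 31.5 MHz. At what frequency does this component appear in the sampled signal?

61.5 MHz mod fs = 30 MHz.
30 MHz > fs/2 = 15.75 MHz, folds to fs − 30 MHz = 1.5 MHz.

1.5 MHz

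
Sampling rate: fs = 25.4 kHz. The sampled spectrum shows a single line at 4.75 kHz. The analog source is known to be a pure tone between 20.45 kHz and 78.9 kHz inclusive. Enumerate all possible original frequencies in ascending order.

20.65 kHz, 30.15 kHz, 46.05 kHz, 55.55 kHz, 71.45 kHz

Frequencies that alias to 4.75 kHz are k·fs ± 4.75 kHz for integer k ≥ 0.
k=0: 4.75 kHz.
k=1: 20.65 kHz, 30.15 kHz.
k=2: 46.05 kHz, 55.55 kHz.
k=3: 71.45 kHz, 80.95 kHz.
k=4: 96.85 kHz, 106.35 kHz.
Within [20.45 kHz, 78.9 kHz]: 20.65 kHz, 30.15 kHz, 46.05 kHz, 55.55 kHz, 71.45 kHz.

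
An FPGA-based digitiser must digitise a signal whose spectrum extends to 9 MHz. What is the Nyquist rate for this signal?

Nyquist rate = 2 × 9 MHz = 18 MHz.

18 MHz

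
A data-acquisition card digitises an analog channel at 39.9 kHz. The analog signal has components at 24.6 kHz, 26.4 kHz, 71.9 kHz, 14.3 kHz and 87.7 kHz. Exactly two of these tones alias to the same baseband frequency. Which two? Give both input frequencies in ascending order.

fs/2 = 19.95 kHz.
24.6 kHz > fs/2 = 19.95 kHz, folds to fs − 24.6 kHz = 15.3 kHz.
26.4 kHz > fs/2 = 19.95 kHz, folds to fs − 26.4 kHz = 13.5 kHz.
71.9 kHz mod fs = 32 kHz.
32 kHz > fs/2 = 19.95 kHz, folds to fs − 32 kHz = 7.9 kHz.
14.3 kHz ≤ fs/2 = 19.95 kHz, passes unchanged.
87.7 kHz mod fs = 7.9 kHz.
7.9 kHz ≤ fs/2 = 19.95 kHz, appears at 7.9 kHz.
71.9 kHz and 87.7 kHz both map to 7.9 kHz.

71.9 kHz, 87.7 kHz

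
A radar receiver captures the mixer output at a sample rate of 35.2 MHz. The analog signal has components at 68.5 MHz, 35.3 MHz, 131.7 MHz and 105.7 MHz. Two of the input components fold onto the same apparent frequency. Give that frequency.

fs/2 = 17.6 MHz.
68.5 MHz mod fs = 33.3 MHz.
33.3 MHz > fs/2 = 17.6 MHz, folds to fs − 33.3 MHz = 1.9 MHz.
35.3 MHz mod fs = 0.1 MHz.
0.1 MHz ≤ fs/2 = 17.6 MHz, appears at 0.1 MHz.
131.7 MHz mod fs = 26.1 MHz.
26.1 MHz > fs/2 = 17.6 MHz, folds to fs − 26.1 MHz = 9.1 MHz.
105.7 MHz mod fs = 0.1 MHz.
0.1 MHz ≤ fs/2 = 17.6 MHz, appears at 0.1 MHz.
35.3 MHz and 105.7 MHz both map to 0.1 MHz.

0.1 MHz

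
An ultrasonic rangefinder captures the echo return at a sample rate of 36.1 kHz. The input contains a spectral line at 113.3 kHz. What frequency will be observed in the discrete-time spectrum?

113.3 kHz mod fs = 5 kHz.
5 kHz ≤ fs/2 = 18.05 kHz, appears at 5 kHz.

5 kHz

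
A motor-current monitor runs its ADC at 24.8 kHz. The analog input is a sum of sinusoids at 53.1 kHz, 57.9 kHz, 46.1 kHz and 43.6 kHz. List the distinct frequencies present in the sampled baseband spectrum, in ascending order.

3.5 kHz, 6 kHz, 8.3 kHz

fs/2 = 12.4 kHz.
53.1 kHz mod fs = 3.5 kHz.
3.5 kHz ≤ fs/2 = 12.4 kHz, appears at 3.5 kHz.
57.9 kHz mod fs = 8.3 kHz.
8.3 kHz ≤ fs/2 = 12.4 kHz, appears at 8.3 kHz.
46.1 kHz mod fs = 21.3 kHz.
21.3 kHz > fs/2 = 12.4 kHz, folds to fs − 21.3 kHz = 3.5 kHz.
43.6 kHz mod fs = 18.8 kHz.
18.8 kHz > fs/2 = 12.4 kHz, folds to fs − 18.8 kHz = 6 kHz.
Distinct values: {3.5 kHz, 6 kHz, 8.3 kHz}.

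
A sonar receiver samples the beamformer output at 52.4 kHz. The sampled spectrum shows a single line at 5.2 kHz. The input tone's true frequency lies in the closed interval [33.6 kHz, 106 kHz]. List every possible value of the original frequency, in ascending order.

47.2 kHz, 57.6 kHz, 99.6 kHz

Frequencies that alias to 5.2 kHz are k·fs ± 5.2 kHz for integer k ≥ 0.
k=0: 5.2 kHz.
k=1: 47.2 kHz, 57.6 kHz.
k=2: 99.6 kHz, 110 kHz.
k=3: 152 kHz, 162.4 kHz.
Within [33.6 kHz, 106 kHz]: 47.2 kHz, 57.6 kHz, 99.6 kHz.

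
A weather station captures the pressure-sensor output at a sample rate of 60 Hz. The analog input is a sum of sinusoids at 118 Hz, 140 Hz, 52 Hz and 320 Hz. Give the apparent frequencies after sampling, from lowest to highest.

fs/2 = 30 Hz.
118 Hz mod fs = 58 Hz.
58 Hz > fs/2 = 30 Hz, folds to fs − 58 Hz = 2 Hz.
140 Hz mod fs = 20 Hz.
20 Hz ≤ fs/2 = 30 Hz, appears at 20 Hz.
52 Hz > fs/2 = 30 Hz, folds to fs − 52 Hz = 8 Hz.
320 Hz mod fs = 20 Hz.
20 Hz ≤ fs/2 = 30 Hz, appears at 20 Hz.
Distinct values: {2 Hz, 8 Hz, 20 Hz}.

2 Hz, 8 Hz, 20 Hz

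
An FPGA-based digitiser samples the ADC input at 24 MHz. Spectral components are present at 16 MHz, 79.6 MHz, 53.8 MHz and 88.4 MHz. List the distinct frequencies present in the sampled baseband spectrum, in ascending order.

fs/2 = 12 MHz.
16 MHz > fs/2 = 12 MHz, folds to fs − 16 MHz = 8 MHz.
79.6 MHz mod fs = 7.6 MHz.
7.6 MHz ≤ fs/2 = 12 MHz, appears at 7.6 MHz.
53.8 MHz mod fs = 5.8 MHz.
5.8 MHz ≤ fs/2 = 12 MHz, appears at 5.8 MHz.
88.4 MHz mod fs = 16.4 MHz.
16.4 MHz > fs/2 = 12 MHz, folds to fs − 16.4 MHz = 7.6 MHz.
Distinct values: {5.8 MHz, 7.6 MHz, 8 MHz}.

5.8 MHz, 7.6 MHz, 8 MHz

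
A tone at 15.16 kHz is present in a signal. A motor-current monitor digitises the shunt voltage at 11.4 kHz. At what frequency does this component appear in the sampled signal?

15.16 kHz mod fs = 3.76 kHz.
3.76 kHz ≤ fs/2 = 5.7 kHz, appears at 3.76 kHz.

3.76 kHz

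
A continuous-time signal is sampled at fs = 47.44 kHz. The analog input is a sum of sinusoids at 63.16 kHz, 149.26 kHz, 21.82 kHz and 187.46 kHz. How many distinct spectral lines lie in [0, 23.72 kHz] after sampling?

fs/2 = 23.72 kHz.
63.16 kHz mod fs = 15.72 kHz.
15.72 kHz ≤ fs/2 = 23.72 kHz, appears at 15.72 kHz.
149.26 kHz mod fs = 6.94 kHz.
6.94 kHz ≤ fs/2 = 23.72 kHz, appears at 6.94 kHz.
21.82 kHz ≤ fs/2 = 23.72 kHz, passes unchanged.
187.46 kHz mod fs = 45.14 kHz.
45.14 kHz > fs/2 = 23.72 kHz, folds to fs − 45.14 kHz = 2.3 kHz.
Distinct values: {2.3 kHz, 6.94 kHz, 15.72 kHz, 21.82 kHz} → 4.

4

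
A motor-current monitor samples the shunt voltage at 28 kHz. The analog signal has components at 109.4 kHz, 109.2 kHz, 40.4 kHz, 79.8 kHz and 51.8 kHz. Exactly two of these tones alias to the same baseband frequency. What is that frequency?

4.2 kHz

fs/2 = 14 kHz.
109.4 kHz mod fs = 25.4 kHz.
25.4 kHz > fs/2 = 14 kHz, folds to fs − 25.4 kHz = 2.6 kHz.
109.2 kHz mod fs = 25.2 kHz.
25.2 kHz > fs/2 = 14 kHz, folds to fs − 25.2 kHz = 2.8 kHz.
40.4 kHz mod fs = 12.4 kHz.
12.4 kHz ≤ fs/2 = 14 kHz, appears at 12.4 kHz.
79.8 kHz mod fs = 23.8 kHz.
23.8 kHz > fs/2 = 14 kHz, folds to fs − 23.8 kHz = 4.2 kHz.
51.8 kHz mod fs = 23.8 kHz.
23.8 kHz > fs/2 = 14 kHz, folds to fs − 23.8 kHz = 4.2 kHz.
51.8 kHz and 79.8 kHz both map to 4.2 kHz.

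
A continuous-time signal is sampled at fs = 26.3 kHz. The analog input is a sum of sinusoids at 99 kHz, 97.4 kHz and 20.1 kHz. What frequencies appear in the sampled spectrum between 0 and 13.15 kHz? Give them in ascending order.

fs/2 = 13.15 kHz.
99 kHz mod fs = 20.1 kHz.
20.1 kHz > fs/2 = 13.15 kHz, folds to fs − 20.1 kHz = 6.2 kHz.
97.4 kHz mod fs = 18.5 kHz.
18.5 kHz > fs/2 = 13.15 kHz, folds to fs − 18.5 kHz = 7.8 kHz.
20.1 kHz > fs/2 = 13.15 kHz, folds to fs − 20.1 kHz = 6.2 kHz.
Distinct values: {6.2 kHz, 7.8 kHz}.

6.2 kHz, 7.8 kHz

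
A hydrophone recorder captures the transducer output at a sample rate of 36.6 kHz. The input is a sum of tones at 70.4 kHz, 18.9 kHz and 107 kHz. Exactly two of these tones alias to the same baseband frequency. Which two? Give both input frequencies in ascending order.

fs/2 = 18.3 kHz.
70.4 kHz mod fs = 33.8 kHz.
33.8 kHz > fs/2 = 18.3 kHz, folds to fs − 33.8 kHz = 2.8 kHz.
18.9 kHz > fs/2 = 18.3 kHz, folds to fs − 18.9 kHz = 17.7 kHz.
107 kHz mod fs = 33.8 kHz.
33.8 kHz > fs/2 = 18.3 kHz, folds to fs − 33.8 kHz = 2.8 kHz.
70.4 kHz and 107 kHz both map to 2.8 kHz.

70.4 kHz, 107 kHz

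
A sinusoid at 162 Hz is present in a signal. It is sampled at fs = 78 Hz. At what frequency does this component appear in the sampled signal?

162 Hz mod fs = 6 Hz.
6 Hz ≤ fs/2 = 39 Hz, appears at 6 Hz.

6 Hz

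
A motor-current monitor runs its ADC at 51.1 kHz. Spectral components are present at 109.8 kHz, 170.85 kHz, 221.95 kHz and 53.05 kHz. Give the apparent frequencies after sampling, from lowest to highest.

fs/2 = 25.55 kHz.
109.8 kHz mod fs = 7.6 kHz.
7.6 kHz ≤ fs/2 = 25.55 kHz, appears at 7.6 kHz.
170.85 kHz mod fs = 17.55 kHz.
17.55 kHz ≤ fs/2 = 25.55 kHz, appears at 17.55 kHz.
221.95 kHz mod fs = 17.55 kHz.
17.55 kHz ≤ fs/2 = 25.55 kHz, appears at 17.55 kHz.
53.05 kHz mod fs = 1.95 kHz.
1.95 kHz ≤ fs/2 = 25.55 kHz, appears at 1.95 kHz.
Distinct values: {1.95 kHz, 7.6 kHz, 17.55 kHz}.

1.95 kHz, 7.6 kHz, 17.55 kHz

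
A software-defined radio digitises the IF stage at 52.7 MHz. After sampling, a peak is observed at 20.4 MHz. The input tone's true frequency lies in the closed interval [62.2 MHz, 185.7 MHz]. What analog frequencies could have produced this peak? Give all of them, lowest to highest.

Frequencies that alias to 20.4 MHz are k·fs ± 20.4 MHz for integer k ≥ 0.
k=0: 20.4 MHz.
k=1: 32.3 MHz, 73.1 MHz.
k=2: 85 MHz, 125.8 MHz.
k=3: 137.7 MHz, 178.5 MHz.
k=4: 190.4 MHz, 231.2 MHz.
Within [62.2 MHz, 185.7 MHz]: 73.1 MHz, 85 MHz, 125.8 MHz, 137.7 MHz, 178.5 MHz.

73.1 MHz, 85 MHz, 125.8 MHz, 137.7 MHz, 178.5 MHz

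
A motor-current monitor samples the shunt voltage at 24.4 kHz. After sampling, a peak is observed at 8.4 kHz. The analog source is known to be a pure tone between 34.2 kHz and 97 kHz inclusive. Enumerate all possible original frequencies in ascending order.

40.4 kHz, 57.2 kHz, 64.8 kHz, 81.6 kHz, 89.2 kHz

Frequencies that alias to 8.4 kHz are k·fs ± 8.4 kHz for integer k ≥ 0.
k=0: 8.4 kHz.
k=1: 16 kHz, 32.8 kHz.
k=2: 40.4 kHz, 57.2 kHz.
k=3: 64.8 kHz, 81.6 kHz.
k=4: 89.2 kHz, 106 kHz.
k=5: 113.6 kHz, 130.4 kHz.
Within [34.2 kHz, 97 kHz]: 40.4 kHz, 57.2 kHz, 64.8 kHz, 81.6 kHz, 89.2 kHz.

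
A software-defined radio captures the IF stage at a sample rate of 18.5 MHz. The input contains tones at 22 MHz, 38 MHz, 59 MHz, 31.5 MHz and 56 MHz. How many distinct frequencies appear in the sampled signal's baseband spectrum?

fs/2 = 9.25 MHz.
22 MHz mod fs = 3.5 MHz.
3.5 MHz ≤ fs/2 = 9.25 MHz, appears at 3.5 MHz.
38 MHz mod fs = 1 MHz.
1 MHz ≤ fs/2 = 9.25 MHz, appears at 1 MHz.
59 MHz mod fs = 3.5 MHz.
3.5 MHz ≤ fs/2 = 9.25 MHz, appears at 3.5 MHz.
31.5 MHz mod fs = 13 MHz.
13 MHz > fs/2 = 9.25 MHz, folds to fs − 13 MHz = 5.5 MHz.
56 MHz mod fs = 0.5 MHz.
0.5 MHz ≤ fs/2 = 9.25 MHz, appears at 0.5 MHz.
Distinct values: {0.5 MHz, 1 MHz, 3.5 MHz, 5.5 MHz} → 4.

4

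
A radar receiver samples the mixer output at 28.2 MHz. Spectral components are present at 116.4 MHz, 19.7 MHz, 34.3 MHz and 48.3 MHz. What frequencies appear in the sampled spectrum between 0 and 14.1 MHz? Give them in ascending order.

3.6 MHz, 6.1 MHz, 8.1 MHz, 8.5 MHz

fs/2 = 14.1 MHz.
116.4 MHz mod fs = 3.6 MHz.
3.6 MHz ≤ fs/2 = 14.1 MHz, appears at 3.6 MHz.
19.7 MHz > fs/2 = 14.1 MHz, folds to fs − 19.7 MHz = 8.5 MHz.
34.3 MHz mod fs = 6.1 MHz.
6.1 MHz ≤ fs/2 = 14.1 MHz, appears at 6.1 MHz.
48.3 MHz mod fs = 20.1 MHz.
20.1 MHz > fs/2 = 14.1 MHz, folds to fs − 20.1 MHz = 8.1 MHz.
Distinct values: {3.6 MHz, 6.1 MHz, 8.1 MHz, 8.5 MHz}.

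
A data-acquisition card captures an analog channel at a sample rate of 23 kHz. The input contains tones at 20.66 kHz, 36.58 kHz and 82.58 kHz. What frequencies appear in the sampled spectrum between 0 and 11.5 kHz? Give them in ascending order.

fs/2 = 11.5 kHz.
20.66 kHz > fs/2 = 11.5 kHz, folds to fs − 20.66 kHz = 2.34 kHz.
36.58 kHz mod fs = 13.58 kHz.
13.58 kHz > fs/2 = 11.5 kHz, folds to fs − 13.58 kHz = 9.42 kHz.
82.58 kHz mod fs = 13.58 kHz.
13.58 kHz > fs/2 = 11.5 kHz, folds to fs − 13.58 kHz = 9.42 kHz.
Distinct values: {2.34 kHz, 9.42 kHz}.

2.34 kHz, 9.42 kHz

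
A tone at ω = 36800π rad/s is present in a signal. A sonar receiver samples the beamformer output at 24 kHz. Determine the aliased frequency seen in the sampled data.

ω = 36800π rad/s → f = ω/(2π) = 18400 Hz = 18.4 kHz.
18.4 kHz > fs/2 = 12 kHz, folds to fs − 18.4 kHz = 5.6 kHz.

5.6 kHz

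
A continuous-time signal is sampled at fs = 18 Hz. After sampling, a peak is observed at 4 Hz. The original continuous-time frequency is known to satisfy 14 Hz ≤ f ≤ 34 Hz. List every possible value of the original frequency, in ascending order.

Frequencies that alias to 4 Hz are k·fs ± 4 Hz for integer k ≥ 0.
k=0: 4 Hz.
k=1: 14 Hz, 22 Hz.
k=2: 32 Hz, 40 Hz.
k=3: 50 Hz, 58 Hz.
Within [14 Hz, 34 Hz]: 14 Hz, 22 Hz, 32 Hz.

14 Hz, 22 Hz, 32 Hz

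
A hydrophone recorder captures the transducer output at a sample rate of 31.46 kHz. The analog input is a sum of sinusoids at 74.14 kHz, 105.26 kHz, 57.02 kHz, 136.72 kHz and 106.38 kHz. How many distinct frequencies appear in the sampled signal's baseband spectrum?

fs/2 = 15.73 kHz.
74.14 kHz mod fs = 11.22 kHz.
11.22 kHz ≤ fs/2 = 15.73 kHz, appears at 11.22 kHz.
105.26 kHz mod fs = 10.88 kHz.
10.88 kHz ≤ fs/2 = 15.73 kHz, appears at 10.88 kHz.
57.02 kHz mod fs = 25.56 kHz.
25.56 kHz > fs/2 = 15.73 kHz, folds to fs − 25.56 kHz = 5.9 kHz.
136.72 kHz mod fs = 10.88 kHz.
10.88 kHz ≤ fs/2 = 15.73 kHz, appears at 10.88 kHz.
106.38 kHz mod fs = 12 kHz.
12 kHz ≤ fs/2 = 15.73 kHz, appears at 12 kHz.
Distinct values: {5.9 kHz, 10.88 kHz, 11.22 kHz, 12 kHz} → 4.

4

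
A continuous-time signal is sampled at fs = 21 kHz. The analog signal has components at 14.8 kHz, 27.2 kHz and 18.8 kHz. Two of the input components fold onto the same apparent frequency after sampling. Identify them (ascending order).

14.8 kHz, 27.2 kHz

fs/2 = 10.5 kHz.
14.8 kHz > fs/2 = 10.5 kHz, folds to fs − 14.8 kHz = 6.2 kHz.
27.2 kHz mod fs = 6.2 kHz.
6.2 kHz ≤ fs/2 = 10.5 kHz, appears at 6.2 kHz.
18.8 kHz > fs/2 = 10.5 kHz, folds to fs − 18.8 kHz = 2.2 kHz.
14.8 kHz and 27.2 kHz both map to 6.2 kHz.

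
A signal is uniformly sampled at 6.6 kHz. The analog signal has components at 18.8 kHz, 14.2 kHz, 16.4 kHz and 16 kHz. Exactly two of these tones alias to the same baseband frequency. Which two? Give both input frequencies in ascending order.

14.2 kHz, 18.8 kHz

fs/2 = 3.3 kHz.
18.8 kHz mod fs = 5.6 kHz.
5.6 kHz > fs/2 = 3.3 kHz, folds to fs − 5.6 kHz = 1 kHz.
14.2 kHz mod fs = 1 kHz.
1 kHz ≤ fs/2 = 3.3 kHz, appears at 1 kHz.
16.4 kHz mod fs = 3.2 kHz.
3.2 kHz ≤ fs/2 = 3.3 kHz, appears at 3.2 kHz.
16 kHz mod fs = 2.8 kHz.
2.8 kHz ≤ fs/2 = 3.3 kHz, appears at 2.8 kHz.
14.2 kHz and 18.8 kHz both map to 1 kHz.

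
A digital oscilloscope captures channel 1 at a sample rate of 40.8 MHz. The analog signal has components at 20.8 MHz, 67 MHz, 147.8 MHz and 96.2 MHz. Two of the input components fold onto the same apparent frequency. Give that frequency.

fs/2 = 20.4 MHz.
20.8 MHz > fs/2 = 20.4 MHz, folds to fs − 20.8 MHz = 20 MHz.
67 MHz mod fs = 26.2 MHz.
26.2 MHz > fs/2 = 20.4 MHz, folds to fs − 26.2 MHz = 14.6 MHz.
147.8 MHz mod fs = 25.4 MHz.
25.4 MHz > fs/2 = 20.4 MHz, folds to fs − 25.4 MHz = 15.4 MHz.
96.2 MHz mod fs = 14.6 MHz.
14.6 MHz ≤ fs/2 = 20.4 MHz, appears at 14.6 MHz.
67 MHz and 96.2 MHz both map to 14.6 MHz.

14.6 MHz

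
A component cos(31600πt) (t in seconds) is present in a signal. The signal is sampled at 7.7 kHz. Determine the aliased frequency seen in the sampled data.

ω = 31600π rad/s → f = ω/(2π) = 15800 Hz = 15.8 kHz.
15.8 kHz mod fs = 0.4 kHz.
0.4 kHz ≤ fs/2 = 3.85 kHz, appears at 0.4 kHz.

0.4 kHz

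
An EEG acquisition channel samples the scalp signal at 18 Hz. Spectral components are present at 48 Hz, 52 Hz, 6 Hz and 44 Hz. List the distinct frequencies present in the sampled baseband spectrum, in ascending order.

fs/2 = 9 Hz.
48 Hz mod fs = 12 Hz.
12 Hz > fs/2 = 9 Hz, folds to fs − 12 Hz = 6 Hz.
52 Hz mod fs = 16 Hz.
16 Hz > fs/2 = 9 Hz, folds to fs − 16 Hz = 2 Hz.
6 Hz ≤ fs/2 = 9 Hz, passes unchanged.
44 Hz mod fs = 8 Hz.
8 Hz ≤ fs/2 = 9 Hz, appears at 8 Hz.
Distinct values: {2 Hz, 6 Hz, 8 Hz}.

2 Hz, 6 Hz, 8 Hz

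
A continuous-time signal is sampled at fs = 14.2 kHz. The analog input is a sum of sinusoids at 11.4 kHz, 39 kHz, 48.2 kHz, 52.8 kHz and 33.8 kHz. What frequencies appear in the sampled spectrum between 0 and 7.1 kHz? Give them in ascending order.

2.8 kHz, 3.6 kHz, 4 kHz, 5.4 kHz, 5.6 kHz

fs/2 = 7.1 kHz.
11.4 kHz > fs/2 = 7.1 kHz, folds to fs − 11.4 kHz = 2.8 kHz.
39 kHz mod fs = 10.6 kHz.
10.6 kHz > fs/2 = 7.1 kHz, folds to fs − 10.6 kHz = 3.6 kHz.
48.2 kHz mod fs = 5.6 kHz.
5.6 kHz ≤ fs/2 = 7.1 kHz, appears at 5.6 kHz.
52.8 kHz mod fs = 10.2 kHz.
10.2 kHz > fs/2 = 7.1 kHz, folds to fs − 10.2 kHz = 4 kHz.
33.8 kHz mod fs = 5.4 kHz.
5.4 kHz ≤ fs/2 = 7.1 kHz, appears at 5.4 kHz.
Distinct values: {2.8 kHz, 3.6 kHz, 4 kHz, 5.4 kHz, 5.6 kHz}.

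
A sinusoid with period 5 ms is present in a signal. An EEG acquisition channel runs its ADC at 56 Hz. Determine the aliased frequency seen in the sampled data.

T = 5 ms → f = 1/T = 200 Hz.
200 Hz mod fs = 32 Hz.
32 Hz > fs/2 = 28 Hz, folds to fs − 32 Hz = 24 Hz.

24 Hz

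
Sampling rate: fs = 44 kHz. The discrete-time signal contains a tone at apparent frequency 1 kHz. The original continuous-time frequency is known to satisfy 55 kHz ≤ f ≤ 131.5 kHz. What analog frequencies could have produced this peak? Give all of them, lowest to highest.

Frequencies that alias to 1 kHz are k·fs ± 1 kHz for integer k ≥ 0.
k=0: 1 kHz.
k=1: 43 kHz, 45 kHz.
k=2: 87 kHz, 89 kHz.
k=3: 131 kHz, 133 kHz.
k=4: 175 kHz, 177 kHz.
Within [55 kHz, 131.5 kHz]: 87 kHz, 89 kHz, 131 kHz.

87 kHz, 89 kHz, 131 kHz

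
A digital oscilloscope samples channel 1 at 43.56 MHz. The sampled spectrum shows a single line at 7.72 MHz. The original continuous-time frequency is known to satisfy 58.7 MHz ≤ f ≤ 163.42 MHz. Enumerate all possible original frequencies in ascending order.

79.4 MHz, 94.84 MHz, 122.96 MHz, 138.4 MHz

Frequencies that alias to 7.72 MHz are k·fs ± 7.72 MHz for integer k ≥ 0.
k=0: 7.72 MHz.
k=1: 35.84 MHz, 51.28 MHz.
k=2: 79.4 MHz, 94.84 MHz.
k=3: 122.96 MHz, 138.4 MHz.
k=4: 166.52 MHz, 181.96 MHz.
Within [58.7 MHz, 163.42 MHz]: 79.4 MHz, 94.84 MHz, 122.96 MHz, 138.4 MHz.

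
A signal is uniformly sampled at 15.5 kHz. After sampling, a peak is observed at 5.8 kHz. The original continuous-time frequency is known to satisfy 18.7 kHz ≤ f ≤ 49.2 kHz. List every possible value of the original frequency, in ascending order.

Frequencies that alias to 5.8 kHz are k·fs ± 5.8 kHz for integer k ≥ 0.
k=0: 5.8 kHz.
k=1: 9.7 kHz, 21.3 kHz.
k=2: 25.2 kHz, 36.8 kHz.
k=3: 40.7 kHz, 52.3 kHz.
k=4: 56.2 kHz, 67.8 kHz.
Within [18.7 kHz, 49.2 kHz]: 21.3 kHz, 25.2 kHz, 36.8 kHz, 40.7 kHz.

21.3 kHz, 25.2 kHz, 36.8 kHz, 40.7 kHz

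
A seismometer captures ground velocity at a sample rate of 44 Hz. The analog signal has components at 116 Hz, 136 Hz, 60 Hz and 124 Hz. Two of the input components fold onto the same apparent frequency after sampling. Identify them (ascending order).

60 Hz, 116 Hz

fs/2 = 22 Hz.
116 Hz mod fs = 28 Hz.
28 Hz > fs/2 = 22 Hz, folds to fs − 28 Hz = 16 Hz.
136 Hz mod fs = 4 Hz.
4 Hz ≤ fs/2 = 22 Hz, appears at 4 Hz.
60 Hz mod fs = 16 Hz.
16 Hz ≤ fs/2 = 22 Hz, appears at 16 Hz.
124 Hz mod fs = 36 Hz.
36 Hz > fs/2 = 22 Hz, folds to fs − 36 Hz = 8 Hz.
60 Hz and 116 Hz both map to 16 Hz.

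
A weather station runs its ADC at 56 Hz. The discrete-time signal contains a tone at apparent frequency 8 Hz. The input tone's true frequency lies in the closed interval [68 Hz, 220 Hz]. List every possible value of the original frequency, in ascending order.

Frequencies that alias to 8 Hz are k·fs ± 8 Hz for integer k ≥ 0.
k=0: 8 Hz.
k=1: 48 Hz, 64 Hz.
k=2: 104 Hz, 120 Hz.
k=3: 160 Hz, 176 Hz.
k=4: 216 Hz, 232 Hz.
k=5: 272 Hz, 288 Hz.
Within [68 Hz, 220 Hz]: 104 Hz, 120 Hz, 160 Hz, 176 Hz, 216 Hz.

104 Hz, 120 Hz, 160 Hz, 176 Hz, 216 Hz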